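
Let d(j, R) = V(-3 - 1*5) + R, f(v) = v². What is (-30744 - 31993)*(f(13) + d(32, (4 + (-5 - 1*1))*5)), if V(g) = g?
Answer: -9473287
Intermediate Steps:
d(j, R) = -8 + R (d(j, R) = (-3 - 1*5) + R = (-3 - 5) + R = -8 + R)
(-30744 - 31993)*(f(13) + d(32, (4 + (-5 - 1*1))*5)) = (-30744 - 31993)*(13² + (-8 + (4 + (-5 - 1*1))*5)) = -62737*(169 + (-8 + (4 + (-5 - 1))*5)) = -62737*(169 + (-8 + (4 - 6)*5)) = -62737*(169 + (-8 - 2*5)) = -62737*(169 + (-8 - 10)) = -62737*(169 - 18) = -62737*151 = -9473287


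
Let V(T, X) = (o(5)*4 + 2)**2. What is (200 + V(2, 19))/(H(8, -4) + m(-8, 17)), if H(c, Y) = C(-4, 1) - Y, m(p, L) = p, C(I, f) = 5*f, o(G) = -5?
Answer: 524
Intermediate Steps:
V(T, X) = 324 (V(T, X) = (-5*4 + 2)**2 = (-20 + 2)**2 = (-18)**2 = 324)
H(c, Y) = 5 - Y (H(c, Y) = 5*1 - Y = 5 - Y)
(200 + V(2, 19))/(H(8, -4) + m(-8, 17)) = (200 + 324)/((5 - 1*(-4)) - 8) = 524/((5 + 4) - 8) = 524/(9 - 8) = 524/1 = 524*1 = 524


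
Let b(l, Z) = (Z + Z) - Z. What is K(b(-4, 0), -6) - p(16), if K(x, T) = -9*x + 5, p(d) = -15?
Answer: 20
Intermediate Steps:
b(l, Z) = Z (b(l, Z) = 2*Z - Z = Z)
K(x, T) = 5 - 9*x
K(b(-4, 0), -6) - p(16) = (5 - 9*0) - 1*(-15) = (5 + 0) + 15 = 5 + 15 = 20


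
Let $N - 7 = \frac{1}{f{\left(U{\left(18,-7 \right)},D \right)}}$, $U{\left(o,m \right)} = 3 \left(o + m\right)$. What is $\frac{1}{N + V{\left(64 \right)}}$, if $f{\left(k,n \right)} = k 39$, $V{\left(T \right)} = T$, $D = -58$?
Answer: $\frac{1287}{91378} \approx 0.014084$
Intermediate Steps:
$U{\left(o,m \right)} = 3 m + 3 o$ ($U{\left(o,m \right)} = 3 \left(m + o\right) = 3 m + 3 o$)
$f{\left(k,n \right)} = 39 k$
$N = \frac{9010}{1287}$ ($N = 7 + \frac{1}{39 \left(3 \left(-7\right) + 3 \cdot 18\right)} = 7 + \frac{1}{39 \left(-21 + 54\right)} = 7 + \frac{1}{39 \cdot 33} = 7 + \frac{1}{1287} = \frac{9010}{1287} \approx 7.0008$)
$\frac{1}{N + V{\left(64 \right)}} = \frac{1}{\frac{9010}{1287} + 64} = \frac{1}{\frac{91378}{1287}} = \frac{1287}{91378}$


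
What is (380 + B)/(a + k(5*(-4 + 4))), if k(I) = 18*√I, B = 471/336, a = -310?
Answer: -42717/34720 ≈ -1.2303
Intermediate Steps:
B = 157/112 (B = 471*(1/336) = 157/112 ≈ 1.4018)
(380 + B)/(a + k(5*(-4 + 4))) = (380 + 157/112)/(-310 + 18*√(5*(-4 + 4))) = 42717/(112*(-310 + 18*√(5*0))) = 42717/(112*(-310 + 18*√0)) = 42717/(112*(-310 + 18*0)) = 42717/(112*(-310 + 0)) = (42717/112)/(-310) = (42717/112)*(-1/310) = -42717/34720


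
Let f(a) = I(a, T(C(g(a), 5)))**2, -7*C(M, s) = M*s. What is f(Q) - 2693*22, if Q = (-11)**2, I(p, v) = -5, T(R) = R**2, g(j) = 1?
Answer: -59221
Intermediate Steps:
C(M, s) = -M*s/7
Q = 121
f(a) = 25 (f(a) = (-5)**2 = 25)
f(Q) - 2693*22 = 25 - 2693*22 = 25 - 1*59246 = 25 - 59246 = -59221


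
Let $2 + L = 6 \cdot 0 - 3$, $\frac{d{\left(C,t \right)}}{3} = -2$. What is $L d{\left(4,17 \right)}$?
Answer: $30$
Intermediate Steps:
$d{\left(C,t \right)} = -6$ ($d{\left(C,t \right)} = 3 \left(-2\right) = -6$)
$L = -5$ ($L = -2 + \left(6 \cdot 0 - 3\right) = -2 + \left(0 - 3\right) = -2 - 3 = -5$)
$L d{\left(4,17 \right)} = \left(-5\right) \left(-6\right) = 30$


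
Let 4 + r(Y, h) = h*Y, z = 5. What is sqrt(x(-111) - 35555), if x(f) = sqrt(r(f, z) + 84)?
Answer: sqrt(-35555 + 5*I*sqrt(19)) ≈ 0.0578 + 188.56*I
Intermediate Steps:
r(Y, h) = -4 + Y*h (r(Y, h) = -4 + h*Y = -4 + Y*h)
x(f) = sqrt(80 + 5*f) (x(f) = sqrt((-4 + f*5) + 84) = sqrt((-4 + 5*f) + 84) = sqrt(80 + 5*f))
sqrt(x(-111) - 35555) = sqrt(sqrt(80 + 5*(-111)) - 35555) = sqrt(sqrt(80 - 555) - 35555) = sqrt(sqrt(-475) - 35555) = sqrt(5*I*sqrt(19) - 35555) = sqrt(-35555 + 5*I*sqrt(19))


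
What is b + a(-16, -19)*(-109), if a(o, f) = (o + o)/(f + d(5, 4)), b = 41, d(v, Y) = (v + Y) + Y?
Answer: -1621/3 ≈ -540.33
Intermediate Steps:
d(v, Y) = v + 2*Y (d(v, Y) = (Y + v) + Y = v + 2*Y)
a(o, f) = 2*o/(13 + f) (a(o, f) = (o + o)/(f + (5 + 2*4)) = (2*o)/(f + (5 + 8)) = (2*o)/(f + 13) = (2*o)/(13 + f) = 2*o/(13 + f))
b + a(-16, -19)*(-109) = 41 + (2*(-16)/(13 - 19))*(-109) = 41 + (2*(-16)/(-6))*(-109) = 41 + (2*(-16)*(-⅙))*(-109) = 41 + (16/3)*(-109) = 41 - 1744/3 = -1621/3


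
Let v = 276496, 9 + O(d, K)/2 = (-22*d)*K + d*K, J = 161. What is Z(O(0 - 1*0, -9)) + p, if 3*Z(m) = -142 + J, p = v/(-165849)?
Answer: 773881/165849 ≈ 4.6662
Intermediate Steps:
O(d, K) = -18 - 42*K*d (O(d, K) = -18 + 2*((-22*d)*K + d*K) = -18 + 2*(-22*K*d + K*d) = -18 + 2*(-21*K*d) = -18 - 42*K*d)
p = -276496/165849 (p = 276496/(-165849) = 276496*(-1/165849) = -276496/165849 ≈ -1.6672)
Z(m) = 19/3 (Z(m) = (-142 + 161)/3 = (⅓)*19 = 19/3)
Z(O(0 - 1*0, -9)) + p = 19/3 - 276496/165849 = 773881/165849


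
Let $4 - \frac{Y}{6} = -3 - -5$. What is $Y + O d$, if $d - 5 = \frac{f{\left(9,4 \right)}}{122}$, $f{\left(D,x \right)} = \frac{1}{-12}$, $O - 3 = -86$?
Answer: $- \frac{589909}{1464} \approx -402.94$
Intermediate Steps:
$O = -83$ ($O = 3 - 86 = -83$)
$f{\left(D,x \right)} = - \frac{1}{12}$
$Y = 12$ ($Y = 24 - 6 \left(-3 - -5\right) = 24 - 6 \left(-3 + 5\right) = 24 - 12 = 12$)
$d = \frac{7319}{1464}$ ($d = 5 - \frac{1}{12 \cdot 122} = 5 - \frac{1}{1464} = \frac{7319}{1464} \approx 4.9993$)
$Y + O d = 12 - \frac{607477}{1464} = - \frac{589909}{1464}$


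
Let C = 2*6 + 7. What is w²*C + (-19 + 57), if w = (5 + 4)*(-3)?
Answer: 13889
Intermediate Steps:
w = -27 (w = 9*(-3) = -27)
C = 19 (C = 12 + 7 = 19)
w²*C + (-19 + 57) = (-27)²*19 + (-19 + 57) = 729*19 + 38 = 13851 + 38 = 13889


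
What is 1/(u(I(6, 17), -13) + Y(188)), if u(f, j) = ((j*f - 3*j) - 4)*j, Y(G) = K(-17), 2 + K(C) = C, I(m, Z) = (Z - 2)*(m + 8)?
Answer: 1/35016 ≈ 2.8558e-5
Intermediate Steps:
I(m, Z) = (-2 + Z)*(8 + m)
K(C) = -2 + C
Y(G) = -19 (Y(G) = -2 - 17 = -19)
u(f, j) = j*(-4 - 3*j + f*j) (u(f, j) = ((f*j - 3*j) - 4)*j = ((-3*j + f*j) - 4)*j = (-4 - 3*j + f*j)*j = j*(-4 - 3*j + f*j))
1/(u(I(6, 17), -13) + Y(188)) = 1/(-13*(-4 - 3*(-13) + (-16 - 2*6 + 8*17 + 17*6)*(-13)) - 19) = 1/(-13*(-4 + 39 + (-16 - 12 + 136 + 102)*(-13)) - 19) = 1/(-13*(-4 + 39 + 210*(-13)) - 19) = 1/(-13*(-4 + 39 - 2730) - 19) = 1/(-13*(-2695) - 19) = 1/(35035 - 19) = 1/35016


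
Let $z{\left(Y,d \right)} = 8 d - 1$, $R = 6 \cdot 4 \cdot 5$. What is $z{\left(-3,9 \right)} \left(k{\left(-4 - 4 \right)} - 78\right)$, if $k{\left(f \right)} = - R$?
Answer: $-14058$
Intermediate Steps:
$R = 120$ ($R = 24 \cdot 5 = 120$)
$k{\left(f \right)} = -120$ ($k{\left(f \right)} = \left(-1\right) 120 = -120$)
$z{\left(Y,d \right)} = -1 + 8 d$
$z{\left(-3,9 \right)} \left(k{\left(-4 - 4 \right)} - 78\right) = \left(-1 + 8 \cdot 9\right) \left(-120 - 78\right) = \left(-1 + 72\right) \left(-198\right) = 71 \left(-198\right) = -14058$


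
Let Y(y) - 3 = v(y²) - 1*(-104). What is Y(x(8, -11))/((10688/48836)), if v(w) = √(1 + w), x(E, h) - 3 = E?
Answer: 1306363/2672 + 12209*√122/2672 ≈ 539.38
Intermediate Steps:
x(E, h) = 3 + E
Y(y) = 107 + √(1 + y²) (Y(y) = 3 + (√(1 + y²) - 1*(-104)) = 3 + (√(1 + y²) + 104) = 3 + (104 + √(1 + y²)) = 107 + √(1 + y²))
Y(x(8, -11))/((10688/48836)) = (107 + √(1 + (3 + 8)²))/((10688/48836)) = (107 + √(1 + 11²))/((10688*(1/48836))) = (107 + √(1 + 121))/(2672/12209) = (107 + √122)*(12209/2672) = 1306363/2672 + 12209*√122/2672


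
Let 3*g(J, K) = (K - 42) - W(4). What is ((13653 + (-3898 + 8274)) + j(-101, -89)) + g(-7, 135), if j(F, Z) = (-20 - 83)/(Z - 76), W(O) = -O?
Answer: 2980223/165 ≈ 18062.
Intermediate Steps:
j(F, Z) = -103/(-76 + Z)
g(J, K) = -38/3 + K/3 (g(J, K) = ((K - 42) - (-1)*4)/3 = ((-42 + K) - 1*(-4))/3 = ((-42 + K) + 4)/3 = (-38 + K)/3 = -38/3 + K/3)
((13653 + (-3898 + 8274)) + j(-101, -89)) + g(-7, 135) = ((13653 + (-3898 + 8274)) - 103/(-76 - 89)) + (-38/3 + (1/3)*135) = ((13653 + 4376) - 103/(-165)) + (-38/3 + 45) = (18029 - 103*(-1/165)) + 97/3 = (18029 + 103/165) + 97/3 = 2974888/165 + 97/3 = 2980223/165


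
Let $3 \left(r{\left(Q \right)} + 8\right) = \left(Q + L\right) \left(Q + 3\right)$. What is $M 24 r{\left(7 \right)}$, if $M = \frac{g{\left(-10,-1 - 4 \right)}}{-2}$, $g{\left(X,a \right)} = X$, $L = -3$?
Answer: $640$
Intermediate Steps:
$r{\left(Q \right)} = -8 + \frac{\left(-3 + Q\right) \left(3 + Q\right)}{3}$ ($r{\left(Q \right)} = -8 + \frac{\left(Q - 3\right) \left(Q + 3\right)}{3} = -8 + \frac{\left(-3 + Q\right) \left(3 + Q\right)}{3}$)
$M = 5$ ($M = - \frac{10}{-2} = \left(-10\right) \left(- \frac{1}{2}\right) = 5$)
$M 24 r{\left(7 \right)} = 5 \cdot 24 \left(-11 + \frac{7^{2}}{3}\right) = 120 \left(-11 + \frac{1}{3} \cdot 49\right) = 120 \left(-11 + \frac{49}{3}\right) = 120 \cdot \frac{16}{3} = 640$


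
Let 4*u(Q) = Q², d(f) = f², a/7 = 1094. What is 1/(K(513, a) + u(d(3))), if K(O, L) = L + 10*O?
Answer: 4/51233 ≈ 7.8075e-5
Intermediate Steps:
a = 7658 (a = 7*1094 = 7658)
u(Q) = Q²/4
1/(K(513, a) + u(d(3))) = 1/((7658 + 10*513) + (3²)²/4) = 1/((7658 + 5130) + (¼)*9²) = 1/(12788 + (¼)*81) = 1/(12788 + 81/4) = 1/(51233/4) = 4/51233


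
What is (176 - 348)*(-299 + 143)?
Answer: 26832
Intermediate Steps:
(176 - 348)*(-299 + 143) = -172*(-156) = 26832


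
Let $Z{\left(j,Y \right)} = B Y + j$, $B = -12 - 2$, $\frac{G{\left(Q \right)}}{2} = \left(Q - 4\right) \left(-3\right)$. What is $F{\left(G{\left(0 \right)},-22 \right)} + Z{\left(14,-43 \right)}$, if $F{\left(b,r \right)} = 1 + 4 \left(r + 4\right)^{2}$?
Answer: $1913$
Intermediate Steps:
$G{\left(Q \right)} = 24 - 6 Q$ ($G{\left(Q \right)} = 2 \left(Q - 4\right) \left(-3\right) = 2 \left(-4 + Q\right) \left(-3\right) = 2 \left(12 - 3 Q\right) = 24 - 6 Q$)
$B = -14$ ($B = -12 - 2 = -14$)
$Z{\left(j,Y \right)} = j - 14 Y$ ($Z{\left(j,Y \right)} = - 14 Y + j = j - 14 Y$)
$F{\left(b,r \right)} = 1 + 4 \left(4 + r\right)^{2}$
$F{\left(G{\left(0 \right)},-22 \right)} + Z{\left(14,-43 \right)} = \left(1 + 4 \left(4 - 22\right)^{2}\right) + \left(14 - -602\right) = \left(1 + 4 \left(-18\right)^{2}\right) + \left(14 + 602\right) = \left(1 + 4 \cdot 324\right) + 616 = \left(1 + 1296\right) + 616 = 1297 + 616 = 1913$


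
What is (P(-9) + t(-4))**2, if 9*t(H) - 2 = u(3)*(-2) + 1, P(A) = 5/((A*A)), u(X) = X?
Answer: 484/6561 ≈ 0.073769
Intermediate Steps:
P(A) = 5/A**2 (P(A) = 5/(A**2) = 5/A**2)
t(H) = -1/3 (t(H) = 2/9 + (3*(-2) + 1)/9 = 2/9 + (-6 + 1)/9 = 2/9 + (1/9)*(-5) = 2/9 - 5/9 = -1/3)
(P(-9) + t(-4))**2 = (5/(-9)**2 - 1/3)**2 = (5*(1/81) - 1/3)**2 = (5/81 - 1/3)**2 = (-22/81)**2 = 484/6561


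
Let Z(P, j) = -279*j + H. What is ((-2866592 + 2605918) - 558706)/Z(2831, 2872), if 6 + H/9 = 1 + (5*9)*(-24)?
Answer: 819380/811053 ≈ 1.0103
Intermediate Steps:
H = -9765 (H = -54 + 9*(1 + (5*9)*(-24)) = -54 + 9*(1 + 45*(-24)) = -54 + 9*(1 - 1080) = -54 + 9*(-1079) = -54 - 9711 = -9765)
Z(P, j) = -9765 - 279*j (Z(P, j) = -279*j - 9765 = -9765 - 279*j)
((-2866592 + 2605918) - 558706)/Z(2831, 2872) = ((-2866592 + 2605918) - 558706)/(-9765 - 279*2872) = (-260674 - 558706)/(-9765 - 801288) = -819380/(-811053) = -819380*(-1/811053) = 819380/811053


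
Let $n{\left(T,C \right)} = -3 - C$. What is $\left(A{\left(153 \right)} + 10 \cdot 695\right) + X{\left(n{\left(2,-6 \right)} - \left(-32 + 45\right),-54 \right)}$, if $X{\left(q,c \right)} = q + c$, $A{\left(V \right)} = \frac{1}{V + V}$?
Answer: $\frac{2107117}{306} \approx 6886.0$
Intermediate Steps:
$A{\left(V \right)} = \frac{1}{2 V}$
$X{\left(q,c \right)} = c + q$
$\left(A{\left(153 \right)} + 10 \cdot 695\right) + X{\left(n{\left(2,-6 \right)} - \left(-32 + 45\right),-54 \right)} = \left(\frac{1}{2 \cdot 153} + 10 \cdot 695\right) - 64 = \left(\frac{1}{2} \cdot \frac{1}{153} + 6950\right) + \left(-54 + \left(\left(-3 + 6\right) - 13\right)\right) = \left(\frac{1}{306} + 6950\right) + \left(-54 + \left(3 - 13\right)\right) = \frac{2126701}{306} - 64 = \frac{2107117}{306}$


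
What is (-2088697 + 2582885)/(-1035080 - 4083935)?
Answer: -494188/5119015 ≈ -0.096540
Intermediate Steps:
(-2088697 + 2582885)/(-1035080 - 4083935) = 494188/(-5119015) = 494188*(-1/5119015) = -494188/5119015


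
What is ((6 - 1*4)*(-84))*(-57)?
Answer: 9576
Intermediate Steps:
((6 - 1*4)*(-84))*(-57) = ((6 - 4)*(-84))*(-57) = (2*(-84))*(-57) = -168*(-57) = 9576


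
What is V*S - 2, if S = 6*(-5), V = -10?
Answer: 298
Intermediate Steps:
S = -30
V*S - 2 = -10*(-30) - 2 = 300 - 2 = 298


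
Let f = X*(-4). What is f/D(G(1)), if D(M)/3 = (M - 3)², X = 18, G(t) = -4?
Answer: -24/49 ≈ -0.48980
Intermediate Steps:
D(M) = 3*(-3 + M)² (D(M) = 3*(M - 3)² = 3*(-3 + M)²)
f = -72 (f = 18*(-4) = -72)
f/D(G(1)) = -72*1/(3*(-3 - 4)²) = -72/(3*(-7)²) = -72/(3*49) = -72/147 = -72*1/147 = -24/49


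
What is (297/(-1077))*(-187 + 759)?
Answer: -56628/359 ≈ -157.74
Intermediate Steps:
(297/(-1077))*(-187 + 759) = (297*(-1/1077))*572 = -99/359*572 = -56628/359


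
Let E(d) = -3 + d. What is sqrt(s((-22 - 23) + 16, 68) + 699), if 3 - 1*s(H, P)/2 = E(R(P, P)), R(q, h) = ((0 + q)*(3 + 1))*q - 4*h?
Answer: I*sqrt(35737) ≈ 189.04*I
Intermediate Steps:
R(q, h) = -4*h + 4*q**2 (R(q, h) = (q*4)*q - 4*h = (4*q)*q - 4*h = 4*q**2 - 4*h = -4*h + 4*q**2)
s(H, P) = 12 - 8*P**2 + 8*P (s(H, P) = 6 - 2*(-3 + (-4*P + 4*P**2)) = 6 - 2*(-3 - 4*P + 4*P**2) = 6 + (6 - 8*P**2 + 8*P) = 12 - 8*P**2 + 8*P)
sqrt(s((-22 - 23) + 16, 68) + 699) = sqrt((12 - 8*68**2 + 8*68) + 699) = sqrt((12 - 8*4624 + 544) + 699) = sqrt((12 - 36992 + 544) + 699) = sqrt(-36436 + 699) = sqrt(-35737) = I*sqrt(35737)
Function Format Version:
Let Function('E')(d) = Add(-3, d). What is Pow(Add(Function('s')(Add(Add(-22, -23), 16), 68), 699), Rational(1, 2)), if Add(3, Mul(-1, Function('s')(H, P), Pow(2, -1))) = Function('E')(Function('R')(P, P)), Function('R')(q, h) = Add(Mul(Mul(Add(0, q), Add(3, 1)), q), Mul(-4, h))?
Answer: Mul(I, Pow(35737, Rational(1, 2))) ≈ Mul(189.04, I)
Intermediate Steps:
Function('R')(q, h) = Add(Mul(-4, h), Mul(4, Pow(q, 2))) (Function('R')(q, h) = Add(Mul(Mul(q, 4), q), Mul(-4, h)) = Add(Mul(Mul(4, q), q), Mul(-4, h)) = Add(Mul(4, Pow(q, 2)), Mul(-4, h)) = Add(Mul(-4, h), Mul(4, Pow(q, 2))))
Function('s')(H, P) = Add(12, Mul(-8, Pow(P, 2)), Mul(8, P)) (Function('s')(H, P) = Add(6, Mul(-2, Add(-3, Add(Mul(-4, P), Mul(4, Pow(P, 2)))))) = Add(6, Mul(-2, Add(-3, Mul(-4, P), Mul(4, Pow(P, 2))))) = Add(6, Add(6, Mul(-8, Pow(P, 2)), Mul(8, P))) = Add(12, Mul(-8, Pow(P, 2)), Mul(8, P)))
Pow(Add(Function('s')(Add(Add(-22, -23), 16), 68), 699), Rational(1, 2)) = Pow(Add(Add(12, Mul(-8, Pow(68, 2)), Mul(8, 68)), 699), Rational(1, 2)) = Pow(Add(Add(12, Mul(-8, 4624), 544), 699), Rational(1, 2)) = Pow(Add(Add(12, -36992, 544), 699), Rational(1, 2)) = Pow(Add(-36436, 699), Rational(1, 2)) = Pow(-35737, Rational(1, 2)) = Mul(I, Pow(35737, Rational(1, 2)))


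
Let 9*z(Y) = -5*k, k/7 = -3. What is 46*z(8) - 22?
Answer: 1544/3 ≈ 514.67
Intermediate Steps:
k = -21 (k = 7*(-3) = -21)
z(Y) = 35/3 (z(Y) = (-5*(-21))/9 = (⅑)*105 = 35/3)
46*z(8) - 22 = 46*(35/3) - 22 = 1610/3 - 22 = 1544/3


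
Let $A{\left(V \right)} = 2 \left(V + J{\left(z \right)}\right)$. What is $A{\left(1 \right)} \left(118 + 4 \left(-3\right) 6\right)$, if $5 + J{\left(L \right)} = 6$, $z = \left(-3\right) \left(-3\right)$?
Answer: $184$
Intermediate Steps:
$z = 9$
$J{\left(L \right)} = 1$ ($J{\left(L \right)} = -5 + 6 = 1$)
$A{\left(V \right)} = 2 + 2 V$ ($A{\left(V \right)} = 2 \left(V + 1\right) = 2 \left(1 + V\right) = 2 + 2 V$)
$A{\left(1 \right)} \left(118 + 4 \left(-3\right) 6\right) = \left(2 + 2 \cdot 1\right) \left(118 + 4 \left(-3\right) 6\right) = \left(2 + 2\right) \left(118 - 72\right) = 4 \left(118 - 72\right) = 4 \cdot 46 = 184$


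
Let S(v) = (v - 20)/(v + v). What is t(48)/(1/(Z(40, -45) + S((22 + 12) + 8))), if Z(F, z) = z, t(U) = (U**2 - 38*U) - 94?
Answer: -362647/21 ≈ -17269.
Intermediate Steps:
t(U) = -94 + U**2 - 38*U
S(v) = (-20 + v)/(2*v) (S(v) = (-20 + v)/((2*v)) = (-20 + v)*(1/(2*v)) = (-20 + v)/(2*v))
t(48)/(1/(Z(40, -45) + S((22 + 12) + 8))) = (-94 + 48**2 - 38*48)/(1/(-45 + (-20 + ((22 + 12) + 8))/(2*((22 + 12) + 8)))) = (-94 + 2304 - 1824)/(1/(-45 + (-20 + (34 + 8))/(2*(34 + 8)))) = 386/(1/(-45 + (1/2)*(-20 + 42)/42)) = 386/(1/(-45 + (1/2)*(1/42)*22)) = 386/(1/(-45 + 11/42)) = 386/(1/(-1879/42)) = 386/(-42/1879) = 386*(-1879/42) = -362647/21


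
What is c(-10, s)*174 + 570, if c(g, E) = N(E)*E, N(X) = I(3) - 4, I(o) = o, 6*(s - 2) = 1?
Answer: 193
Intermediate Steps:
s = 13/6 (s = 2 + (1/6)*1 = 2 + 1/6 = 13/6 ≈ 2.1667)
N(X) = -1 (N(X) = 3 - 4 = -1)
c(g, E) = -E
c(-10, s)*174 + 570 = -1*13/6*174 + 570 = -13/6*174 + 570 = -377 + 570 = 193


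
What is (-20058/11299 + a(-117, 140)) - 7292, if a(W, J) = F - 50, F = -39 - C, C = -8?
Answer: -83327585/11299 ≈ -7374.8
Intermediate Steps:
F = -31 (F = -39 - 1*(-8) = -39 + 8 = -31)
a(W, J) = -81 (a(W, J) = -31 - 50 = -81)
(-20058/11299 + a(-117, 140)) - 7292 = (-20058/11299 - 81) - 7292 = -935277/11299 - 7292 = -83327585/11299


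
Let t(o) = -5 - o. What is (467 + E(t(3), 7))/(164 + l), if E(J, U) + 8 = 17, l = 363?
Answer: 28/31 ≈ 0.90323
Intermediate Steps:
E(J, U) = 9 (E(J, U) = -8 + 17 = 9)
(467 + E(t(3), 7))/(164 + l) = (467 + 9)/(164 + 363) = 476/527 = 476*(1/527) = 28/31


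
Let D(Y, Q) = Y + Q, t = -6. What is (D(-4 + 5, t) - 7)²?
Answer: 144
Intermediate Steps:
D(Y, Q) = Q + Y
(D(-4 + 5, t) - 7)² = ((-6 + (-4 + 5)) - 7)² = ((-6 + 1) - 7)² = (-5 - 7)² = (-12)² = 144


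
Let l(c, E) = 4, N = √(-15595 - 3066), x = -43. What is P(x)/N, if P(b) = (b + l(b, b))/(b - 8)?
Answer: -13*I*√18661/317237 ≈ -0.0055979*I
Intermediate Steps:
N = I*√18661 (N = √(-18661) = I*√18661 ≈ 136.61*I)
P(b) = (4 + b)/(-8 + b) (P(b) = (b + 4)/(b - 8) = (4 + b)/(-8 + b))
P(x)/N = ((4 - 43)/(-8 - 43))/((I*√18661)) = (-39/(-51))*(-I*√18661/18661) = (-1/51*(-39))*(-I*√18661/18661) = 13*(-I*√18661/18661)/17 = -13*I*√18661/317237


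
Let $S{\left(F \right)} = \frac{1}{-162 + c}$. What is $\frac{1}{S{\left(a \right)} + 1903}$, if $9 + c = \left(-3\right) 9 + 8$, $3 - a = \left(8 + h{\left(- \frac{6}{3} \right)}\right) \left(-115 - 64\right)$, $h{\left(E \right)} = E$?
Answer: $\frac{190}{361569} \approx 0.00052549$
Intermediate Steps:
$a = 1077$ ($a = 3 - \left(8 - \frac{6}{3}\right) \left(-115 - 64\right) = 3 - \left(8 - 2\right) \left(-179\right) = 3 - 6 \left(-179\right) = 3 - -1074 = 3 + 1074 = 1077$)
$c = -28$ ($c = -9 + \left(\left(-3\right) 9 + 8\right) = -9 + \left(-27 + 8\right) = -9 - 19 = -28$)
$S{\left(F \right)} = - \frac{1}{190}$ ($S{\left(F \right)} = \frac{1}{-162 - 28} = \frac{1}{-190} = - \frac{1}{190}$)
$\frac{1}{S{\left(a \right)} + 1903} = \frac{1}{- \frac{1}{190} + 1903} = \frac{1}{\frac{361569}{190}} = \frac{190}{361569}$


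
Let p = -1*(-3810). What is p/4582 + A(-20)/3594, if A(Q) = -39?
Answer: 2252407/2744618 ≈ 0.82066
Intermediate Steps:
p = 3810
p/4582 + A(-20)/3594 = 3810/4582 - 39/3594 = 3810*(1/4582) - 39*1/3594 = 1905/2291 - 13/1198 = 2252407/2744618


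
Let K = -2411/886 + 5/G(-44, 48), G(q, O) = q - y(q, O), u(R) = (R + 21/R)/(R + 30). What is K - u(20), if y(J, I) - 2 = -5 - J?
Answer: -24107051/7531000 ≈ -3.2010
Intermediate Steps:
u(R) = (R + 21/R)/(30 + R)
y(J, I) = -3 - J (y(J, I) = 2 + (-5 - J) = -3 - J)
G(q, O) = 3 + 2*q (G(q, O) = q - (-3 - q) = q + (3 + q) = 3 + 2*q)
K = -41873/15062 (K = -2411/886 + 5/(3 + 2*(-44)) = -2411*1/886 + 5/(3 - 88) = -2411/886 + 5/(-85) = -2411/886 + 5*(-1/85) = -2411/886 - 1/17 = -41873/15062 ≈ -2.7800)
K - u(20) = -41873/15062 - (21 + 20²)/(20*(30 + 20)) = -41873/15062 - (21 + 400)/(20*50) = -41873/15062 - 421/(20*50) = -41873/15062 - 1*421/1000 = -41873/15062 - 421/1000 = -24107051/7531000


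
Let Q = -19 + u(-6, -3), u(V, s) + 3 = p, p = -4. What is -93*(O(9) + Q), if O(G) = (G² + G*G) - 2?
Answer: -12462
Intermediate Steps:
u(V, s) = -7 (u(V, s) = -3 - 4 = -7)
Q = -26 (Q = -19 - 7 = -26)
O(G) = -2 + 2*G² (O(G) = (G² + G²) - 2 = 2*G² - 2 = -2 + 2*G²)
-93*(O(9) + Q) = -93*((-2 + 2*9²) - 26) = -93*((-2 + 2*81) - 26) = -93*((-2 + 162) - 26) = -93*(160 - 26) = -93*134 = -12462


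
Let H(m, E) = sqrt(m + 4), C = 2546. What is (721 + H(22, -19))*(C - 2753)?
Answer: -149247 - 207*sqrt(26) ≈ -1.5030e+5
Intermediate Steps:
H(m, E) = sqrt(4 + m)
(721 + H(22, -19))*(C - 2753) = (721 + sqrt(4 + 22))*(2546 - 2753) = (721 + sqrt(26))*(-207) = -149247 - 207*sqrt(26)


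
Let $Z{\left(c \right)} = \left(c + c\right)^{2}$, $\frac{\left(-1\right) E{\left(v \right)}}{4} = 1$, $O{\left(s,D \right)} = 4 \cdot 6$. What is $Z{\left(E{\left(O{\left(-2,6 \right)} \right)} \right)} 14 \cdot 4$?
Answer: $3584$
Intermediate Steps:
$O{\left(s,D \right)} = 24$
$E{\left(v \right)} = -4$ ($E{\left(v \right)} = \left(-4\right) 1 = -4$)
$Z{\left(c \right)} = 4 c^{2}$ ($Z{\left(c \right)} = \left(2 c\right)^{2} = 4 c^{2}$)
$Z{\left(E{\left(O{\left(-2,6 \right)} \right)} \right)} 14 \cdot 4 = 4 \left(-4\right)^{2} \cdot 14 \cdot 4 = 4 \cdot 16 \cdot 14 \cdot 4 = 64 \cdot 14 \cdot 4 = 896 \cdot 4 = 3584$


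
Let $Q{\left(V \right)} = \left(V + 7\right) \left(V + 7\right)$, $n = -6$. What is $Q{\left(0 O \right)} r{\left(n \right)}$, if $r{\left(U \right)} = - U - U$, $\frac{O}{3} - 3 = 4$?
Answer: $588$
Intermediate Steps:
$O = 21$ ($O = 9 + 3 \cdot 4 = 9 + 12 = 21$)
$Q{\left(V \right)} = \left(7 + V\right)^{2}$ ($Q{\left(V \right)} = \left(7 + V\right) \left(7 + V\right) = \left(7 + V\right)^{2}$)
$r{\left(U \right)} = - 2 U$
$Q{\left(0 O \right)} r{\left(n \right)} = \left(7 + 0 \cdot 21\right)^{2} \left(\left(-2\right) \left(-6\right)\right) = \left(7 + 0\right)^{2} \cdot 12 = 7^{2} \cdot 12 = 49 \cdot 12 = 588$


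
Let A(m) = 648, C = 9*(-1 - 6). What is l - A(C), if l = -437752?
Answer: -438400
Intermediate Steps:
C = -63 (C = 9*(-7) = -63)
l - A(C) = -437752 - 1*648 = -437752 - 648 = -438400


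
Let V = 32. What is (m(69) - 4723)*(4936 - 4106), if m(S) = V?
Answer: -3893530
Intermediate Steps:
m(S) = 32
(m(69) - 4723)*(4936 - 4106) = (32 - 4723)*(4936 - 4106) = -4691*830 = -3893530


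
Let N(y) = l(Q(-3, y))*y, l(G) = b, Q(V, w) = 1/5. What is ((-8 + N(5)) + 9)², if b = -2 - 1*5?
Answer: 1156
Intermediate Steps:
Q(V, w) = ⅕ (Q(V, w) = 1*(⅕) = ⅕)
b = -7 (b = -2 - 5 = -7)
l(G) = -7
N(y) = -7*y
((-8 + N(5)) + 9)² = ((-8 - 7*5) + 9)² = ((-8 - 35) + 9)² = (-43 + 9)² = (-34)² = 1156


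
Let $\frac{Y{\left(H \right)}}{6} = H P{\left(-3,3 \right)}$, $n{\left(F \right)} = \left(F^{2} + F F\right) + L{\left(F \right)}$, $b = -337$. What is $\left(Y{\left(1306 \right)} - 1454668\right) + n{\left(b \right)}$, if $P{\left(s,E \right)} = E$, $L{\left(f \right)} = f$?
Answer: $-1204359$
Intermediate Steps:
$n{\left(F \right)} = F + 2 F^{2}$ ($n{\left(F \right)} = \left(F^{2} + F F\right) + F = \left(F^{2} + F^{2}\right) + F = 2 F^{2} + F = F + 2 F^{2}$)
$Y{\left(H \right)} = 18 H$ ($Y{\left(H \right)} = 6 H 3 = 6 \cdot 3 H = 18 H$)
$\left(Y{\left(1306 \right)} - 1454668\right) + n{\left(b \right)} = \left(18 \cdot 1306 - 1454668\right) - 337 \left(1 + 2 \left(-337\right)\right) = \left(23508 - 1454668\right) - 337 \left(1 - 674\right) = -1431160 - -226801 = -1431160 + 226801 = -1204359$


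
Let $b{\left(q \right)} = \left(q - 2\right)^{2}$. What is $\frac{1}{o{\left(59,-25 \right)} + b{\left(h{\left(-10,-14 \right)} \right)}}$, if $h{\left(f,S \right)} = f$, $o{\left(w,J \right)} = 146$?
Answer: $\frac{1}{290} \approx 0.0034483$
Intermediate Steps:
$b{\left(q \right)} = \left(-2 + q\right)^{2}$
$\frac{1}{o{\left(59,-25 \right)} + b{\left(h{\left(-10,-14 \right)} \right)}} = \frac{1}{146 + \left(-2 - 10\right)^{2}} = \frac{1}{146 + \left(-12\right)^{2}} = \frac{1}{146 + 144} = \frac{1}{290}$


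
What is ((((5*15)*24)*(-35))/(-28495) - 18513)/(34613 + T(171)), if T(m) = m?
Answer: -105492987/198234016 ≈ -0.53216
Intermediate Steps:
((((5*15)*24)*(-35))/(-28495) - 18513)/(34613 + T(171)) = ((((5*15)*24)*(-35))/(-28495) - 18513)/(34613 + 171) = (((75*24)*(-35))*(-1/28495) - 18513)/34784 = ((1800*(-35))*(-1/28495) - 18513)*(1/34784) = (-63000*(-1/28495) - 18513)*(1/34784) = (12600/5699 - 18513)*(1/34784) = -105492987/5699*1/34784 = -105492987/198234016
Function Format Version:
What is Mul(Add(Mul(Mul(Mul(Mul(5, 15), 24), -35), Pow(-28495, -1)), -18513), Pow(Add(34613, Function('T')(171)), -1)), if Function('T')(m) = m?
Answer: Rational(-105492987, 198234016) ≈ -0.53216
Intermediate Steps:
Mul(Add(Mul(Mul(Mul(Mul(5, 15), 24), -35), Pow(-28495, -1)), -18513), Pow(Add(34613, Function('T')(171)), -1)) = Mul(Add(Mul(Mul(Mul(Mul(5, 15), 24), -35), Pow(-28495, -1)), -18513), Pow(Add(34613, 171), -1)) = Mul(Add(Mul(Mul(Mul(75, 24), -35), Rational(-1, 28495)), -18513), Pow(34784, -1)) = Mul(Add(Mul(Mul(1800, -35), Rational(-1, 28495)), -18513), Rational(1, 34784)) = Mul(Add(Mul(-63000, Rational(-1, 28495)), -18513), Rational(1, 34784)) = Mul(Add(Rational(12600, 5699), -18513), Rational(1, 34784)) = Mul(Rational(-105492987, 5699), Rational(1, 34784)) = Rational(-105492987, 198234016)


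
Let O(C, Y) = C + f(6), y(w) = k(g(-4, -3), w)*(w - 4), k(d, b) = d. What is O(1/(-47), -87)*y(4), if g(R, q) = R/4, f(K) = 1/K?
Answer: 0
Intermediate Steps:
g(R, q) = R/4 (g(R, q) = R*(¼) = R/4)
y(w) = 4 - w (y(w) = ((¼)*(-4))*(w - 4) = -(-4 + w) = 4 - w)
O(C, Y) = ⅙ + C (O(C, Y) = C + 1/6 = C + ⅙ = ⅙ + C)
O(1/(-47), -87)*y(4) = (⅙ + 1/(-47))*(4 - 1*4) = (⅙ - 1/47)*(4 - 4) = (41/282)*0 = 0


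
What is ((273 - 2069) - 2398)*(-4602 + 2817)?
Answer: 7486290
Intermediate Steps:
((273 - 2069) - 2398)*(-4602 + 2817) = (-1796 - 2398)*(-1785) = -4194*(-1785) = 7486290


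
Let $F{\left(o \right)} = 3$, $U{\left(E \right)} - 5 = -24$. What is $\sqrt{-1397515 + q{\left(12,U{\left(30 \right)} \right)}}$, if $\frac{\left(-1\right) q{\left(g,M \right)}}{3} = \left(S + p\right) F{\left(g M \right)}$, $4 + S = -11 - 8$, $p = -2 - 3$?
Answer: $i \sqrt{1397263} \approx 1182.1 i$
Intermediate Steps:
$p = -5$
$U{\left(E \right)} = -19$ ($U{\left(E \right)} = 5 - 24 = -19$)
$S = -23$ ($S = -4 - 19 = -23$)
$q{\left(g,M \right)} = 252$ ($q{\left(g,M \right)} = - 3 \left(-23 - 5\right) 3 = - 3 \left(\left(-28\right) 3\right) = \left(-3\right) \left(-84\right) = 252$)
$\sqrt{-1397515 + q{\left(12,U{\left(30 \right)} \right)}} = \sqrt{-1397515 + 252} = \sqrt{-1397263} = i \sqrt{1397263}$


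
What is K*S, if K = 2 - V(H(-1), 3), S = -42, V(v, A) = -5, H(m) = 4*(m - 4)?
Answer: -294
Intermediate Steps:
H(m) = -16 + 4*m (H(m) = 4*(-4 + m) = -16 + 4*m)
K = 7 (K = 2 - 1*(-5) = 2 + 5 = 7)
K*S = 7*(-42) = -294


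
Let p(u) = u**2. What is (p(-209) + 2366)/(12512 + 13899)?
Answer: 46047/26411 ≈ 1.7435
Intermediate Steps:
(p(-209) + 2366)/(12512 + 13899) = ((-209)**2 + 2366)/(12512 + 13899) = (43681 + 2366)/26411 = 46047*(1/26411) = 46047/26411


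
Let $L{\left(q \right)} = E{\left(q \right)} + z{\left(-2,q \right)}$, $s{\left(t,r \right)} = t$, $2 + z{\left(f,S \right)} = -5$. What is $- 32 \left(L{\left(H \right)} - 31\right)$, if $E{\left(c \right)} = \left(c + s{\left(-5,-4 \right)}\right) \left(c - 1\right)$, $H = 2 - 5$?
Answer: $192$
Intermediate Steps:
$H = -3$
$z{\left(f,S \right)} = -7$ ($z{\left(f,S \right)} = -2 - 5 = -7$)
$E{\left(c \right)} = \left(-1 + c\right) \left(-5 + c\right)$ ($E{\left(c \right)} = \left(c - 5\right) \left(c - 1\right) = \left(-5 + c\right) \left(-1 + c\right) = \left(-1 + c\right) \left(-5 + c\right)$)
$L{\left(q \right)} = -2 + q^{2} - 6 q$ ($L{\left(q \right)} = \left(5 + q^{2} - 6 q\right) - 7 = -2 + q^{2} - 6 q$)
$- 32 \left(L{\left(H \right)} - 31\right) = - 32 \left(\left(-2 + \left(-3\right)^{2} - -18\right) - 31\right) = - 32 \left(\left(-2 + 9 + 18\right) - 31\right) = - 32 \left(25 - 31\right) = \left(-32\right) \left(-6\right) = 192$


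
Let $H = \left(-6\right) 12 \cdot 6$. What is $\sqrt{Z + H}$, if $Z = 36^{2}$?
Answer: $12 \sqrt{6} \approx 29.394$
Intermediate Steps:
$Z = 1296$
$H = -432$ ($H = \left(-72\right) 6 = -432$)
$\sqrt{Z + H} = \sqrt{1296 - 432} = \sqrt{864} = 12 \sqrt{6}$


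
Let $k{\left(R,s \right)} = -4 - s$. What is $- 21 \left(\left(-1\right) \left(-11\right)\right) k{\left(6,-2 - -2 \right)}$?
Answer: $924$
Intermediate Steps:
$- 21 \left(\left(-1\right) \left(-11\right)\right) k{\left(6,-2 - -2 \right)} = - 21 \left(\left(-1\right) \left(-11\right)\right) \left(-4 - \left(-2 - -2\right)\right) = \left(-21\right) 11 \left(-4 - \left(-2 + 2\right)\right) = - 231 \left(-4 - 0\right) = - 231 \left(-4 + 0\right) = \left(-231\right) \left(-4\right) = 924$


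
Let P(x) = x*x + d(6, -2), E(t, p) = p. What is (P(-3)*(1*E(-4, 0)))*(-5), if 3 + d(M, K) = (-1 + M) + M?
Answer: 0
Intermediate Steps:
d(M, K) = -4 + 2*M (d(M, K) = -3 + ((-1 + M) + M) = -3 + (-1 + 2*M) = -4 + 2*M)
P(x) = 8 + x² (P(x) = x*x + (-4 + 2*6) = x² + (-4 + 12) = x² + 8 = 8 + x²)
(P(-3)*(1*E(-4, 0)))*(-5) = ((8 + (-3)²)*(1*0))*(-5) = ((8 + 9)*0)*(-5) = (17*0)*(-5) = 0*(-5) = 0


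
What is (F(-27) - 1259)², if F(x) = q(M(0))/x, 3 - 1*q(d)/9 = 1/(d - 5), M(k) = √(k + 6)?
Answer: 5158830631/3249 + 143650*√6/3249 ≈ 1.5879e+6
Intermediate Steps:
M(k) = √(6 + k)
q(d) = 27 - 9/(-5 + d) (q(d) = 27 - 9/(d - 5) = 27 - 9/(-5 + d))
F(x) = 9*(-16 + 3*√6)/(x*(-5 + √6)) (F(x) = (9*(-16 + 3*√(6 + 0))/(-5 + √(6 + 0)))/x = (9*(-16 + 3*√6)/(-5 + √6))/x = 9*(-16 + 3*√6)/(x*(-5 + √6)))
(F(-27) - 1259)² = (9*(16 - 3*√6)/(-27*(5 - √6)) - 1259)² = (9*(-1/27)*(16 - 3*√6)/(5 - √6) - 1259)² = (-(16 - 3*√6)/(3*(5 - √6)) - 1259)² = (-1259 - (16 - 3*√6)/(3*(5 - √6)))²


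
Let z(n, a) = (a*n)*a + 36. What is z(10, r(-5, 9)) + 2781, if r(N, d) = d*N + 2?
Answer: 21307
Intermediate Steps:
r(N, d) = 2 + N*d (r(N, d) = N*d + 2 = 2 + N*d)
z(n, a) = 36 + n*a² (z(n, a) = n*a² + 36 = 36 + n*a²)
z(10, r(-5, 9)) + 2781 = (36 + 10*(2 - 5*9)²) + 2781 = (36 + 10*(2 - 45)²) + 2781 = (36 + 10*(-43)²) + 2781 = (36 + 10*1849) + 2781 = (36 + 18490) + 2781 = 18526 + 2781 = 21307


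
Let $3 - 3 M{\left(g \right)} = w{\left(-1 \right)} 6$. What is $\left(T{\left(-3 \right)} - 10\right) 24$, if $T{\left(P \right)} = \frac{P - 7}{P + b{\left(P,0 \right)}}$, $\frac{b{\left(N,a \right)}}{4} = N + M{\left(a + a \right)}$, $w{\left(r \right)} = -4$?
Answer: $- \frac{1760}{7} \approx -251.43$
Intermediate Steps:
$M{\left(g \right)} = 9$ ($M{\left(g \right)} = 1 - \frac{\left(-4\right) 6}{3} = 1 - -8 = 1 + 8 = 9$)
$b{\left(N,a \right)} = 36 + 4 N$ ($b{\left(N,a \right)} = 4 \left(N + 9\right) = 4 \left(9 + N\right) = 36 + 4 N$)
$T{\left(P \right)} = \frac{-7 + P}{36 + 5 P}$ ($T{\left(P \right)} = \frac{P - 7}{P + \left(36 + 4 P\right)} = \frac{-7 + P}{36 + 5 P}$)
$\left(T{\left(-3 \right)} - 10\right) 24 = \left(\frac{-7 - 3}{36 + 5 \left(-3\right)} - 10\right) 24 = \left(\frac{1}{36 - 15} \left(-10\right) - 10\right) 24 = \left(\frac{1}{21} \left(-10\right) - 10\right) 24 = \left(- \frac{10}{21} - 10\right) 24 = \left(- \frac{220}{21}\right) 24 = - \frac{1760}{7}$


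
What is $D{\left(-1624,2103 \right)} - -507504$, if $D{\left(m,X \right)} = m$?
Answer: $505880$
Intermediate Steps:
$D{\left(-1624,2103 \right)} - -507504 = -1624 - -507504 = -1624 + 507504 = 505880$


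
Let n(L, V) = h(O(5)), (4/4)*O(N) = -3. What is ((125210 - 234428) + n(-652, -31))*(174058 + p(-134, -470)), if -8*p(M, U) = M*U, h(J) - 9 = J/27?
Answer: -163340736611/9 ≈ -1.8149e+10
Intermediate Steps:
O(N) = -3
h(J) = 9 + J/27
n(L, V) = 80/9 (n(L, V) = 9 + (1/27)*(-3) = 9 - ⅑ = 80/9)
p(M, U) = -M*U/8
((125210 - 234428) + n(-652, -31))*(174058 + p(-134, -470)) = ((125210 - 234428) + 80/9)*(174058 - ⅛*(-134)*(-470)) = (-109218 + 80/9)*(174058 - 15745/2) = -982882/9*332371/2 = -163340736611/9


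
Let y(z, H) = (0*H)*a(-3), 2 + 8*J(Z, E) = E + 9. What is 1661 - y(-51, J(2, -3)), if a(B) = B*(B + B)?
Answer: 1661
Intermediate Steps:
a(B) = 2*B² (a(B) = B*(2*B) = 2*B²)
J(Z, E) = 7/8 + E/8 (J(Z, E) = -¼ + (E + 9)/8 = -¼ + (9 + E)/8 = -¼ + (9/8 + E/8) = 7/8 + E/8)
y(z, H) = 0 (y(z, H) = (0*H)*(2*(-3)²) = 0*(2*9) = 0*18 = 0)
1661 - y(-51, J(2, -3)) = 1661 - 1*0 = 1661 + 0 = 1661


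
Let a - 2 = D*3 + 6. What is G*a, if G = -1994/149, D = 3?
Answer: -33898/149 ≈ -227.50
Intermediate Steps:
G = -1994/149 (G = -1994*1/149 = -1994/149 ≈ -13.383)
a = 17 (a = 2 + (3*3 + 6) = 2 + (9 + 6) = 2 + 15 = 17)
G*a = -1994/149*17 = -33898/149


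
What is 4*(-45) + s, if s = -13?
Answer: -193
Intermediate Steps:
4*(-45) + s = 4*(-45) - 13 = -180 - 13 = -193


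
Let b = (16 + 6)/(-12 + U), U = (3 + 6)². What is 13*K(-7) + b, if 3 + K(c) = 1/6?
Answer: -5039/138 ≈ -36.514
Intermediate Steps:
U = 81 (U = 9² = 81)
K(c) = -17/6 (K(c) = -3 + 1/6 = -3 + ⅙ = -17/6)
b = 22/69 (b = (16 + 6)/(-12 + 81) = 22/69 ≈ 0.31884)
13*K(-7) + b = 13*(-17/6) + 22/69 = -221/6 + 22/69 = -5039/138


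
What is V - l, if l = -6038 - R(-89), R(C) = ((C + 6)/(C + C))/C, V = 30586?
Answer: 580197325/15842 ≈ 36624.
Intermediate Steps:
R(C) = (6 + C)/(2*C²) (R(C) = ((6 + C)/((2*C)))/C = ((6 + C)*(1/(2*C)))/C = ((6 + C)/(2*C))/C = (6 + C)/(2*C²))
l = -95653913/15842 (l = -6038 - (6 - 89)/(2*(-89)²) = -6038 - (-83)/(2*7921) = -6038 - 1*(-83/15842) = -6038 + 83/15842 = -95653913/15842 ≈ -6038.0)
V - l = 30586 - 1*(-95653913/15842) = 30586 + 95653913/15842 = 580197325/15842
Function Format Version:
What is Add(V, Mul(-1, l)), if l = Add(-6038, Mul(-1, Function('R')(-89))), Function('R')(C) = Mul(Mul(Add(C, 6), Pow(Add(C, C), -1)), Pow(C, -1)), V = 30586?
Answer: Rational(580197325, 15842) ≈ 36624.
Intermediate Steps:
Function('R')(C) = Mul(Rational(1, 2), Pow(C, -2), Add(6, C)) (Function('R')(C) = Mul(Mul(Add(6, C), Pow(Mul(2, C), -1)), Pow(C, -1)) = Mul(Mul(Add(6, C), Mul(Rational(1, 2), Pow(C, -1))), Pow(C, -1)) = Mul(Mul(Rational(1, 2), Pow(C, -1), Add(6, C)), Pow(C, -1)) = Mul(Rational(1, 2), Pow(C, -2), Add(6, C)))
l = Rational(-95653913, 15842) (l = Add(-6038, Mul(-1, Mul(Rational(1, 2), Pow(-89, -2), Add(6, -89)))) = Add(-6038, Mul(-1, Mul(Rational(1, 2), Rational(1, 7921), -83))) = Add(-6038, Mul(-1, Rational(-83, 15842))) = Add(-6038, Rational(83, 15842)) = Rational(-95653913, 15842) ≈ -6038.0)
Add(V, Mul(-1, l)) = Add(30586, Mul(-1, Rational(-95653913, 15842))) = Add(30586, Rational(95653913, 15842)) = Rational(580197325, 15842)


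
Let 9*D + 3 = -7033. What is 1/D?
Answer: -9/7036 ≈ -0.0012791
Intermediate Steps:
D = -7036/9 (D = -1/3 + (1/9)*(-7033) = -1/3 - 7033/9 = -7036/9 ≈ -781.78)
1/D = 1/(-7036/9) = -9/7036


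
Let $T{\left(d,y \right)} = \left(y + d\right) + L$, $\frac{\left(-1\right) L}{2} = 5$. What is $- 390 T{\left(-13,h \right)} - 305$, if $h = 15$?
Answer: $2815$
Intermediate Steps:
$L = -10$ ($L = \left(-2\right) 5 = -10$)
$T{\left(d,y \right)} = -10 + d + y$ ($T{\left(d,y \right)} = \left(y + d\right) - 10 = \left(d + y\right) - 10 = -10 + d + y$)
$- 390 T{\left(-13,h \right)} - 305 = - 390 \left(-10 - 13 + 15\right) - 305 = \left(-390\right) \left(-8\right) - 305 = 3120 - 305 = 2815$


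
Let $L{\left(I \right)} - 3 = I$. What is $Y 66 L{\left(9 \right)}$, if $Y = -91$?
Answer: $-72072$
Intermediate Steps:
$L{\left(I \right)} = 3 + I$
$Y 66 L{\left(9 \right)} = \left(-91\right) 66 \left(3 + 9\right) = \left(-6006\right) 12 = -72072$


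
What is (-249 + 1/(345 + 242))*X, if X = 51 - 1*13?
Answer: -5554156/587 ≈ -9461.9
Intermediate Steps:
X = 38 (X = 51 - 13 = 38)
(-249 + 1/(345 + 242))*X = (-249 + 1/(345 + 242))*38 = (-249 + 1/587)*38 = -146162/587*38 = -5554156/587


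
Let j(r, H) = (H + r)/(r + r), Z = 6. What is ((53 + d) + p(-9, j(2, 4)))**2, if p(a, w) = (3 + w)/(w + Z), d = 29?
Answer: 170569/25 ≈ 6822.8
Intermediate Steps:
j(r, H) = (H + r)/(2*r) (j(r, H) = (H + r)/((2*r)) = (H + r)*(1/(2*r)) = (H + r)/(2*r))
p(a, w) = (3 + w)/(6 + w) (p(a, w) = (3 + w)/(w + 6) = (3 + w)/(6 + w))
((53 + d) + p(-9, j(2, 4)))**2 = ((53 + 29) + (3 + (1/2)*(4 + 2)/2)/(6 + (1/2)*(4 + 2)/2))**2 = (82 + (3 + (1/2)*(1/2)*6)/(6 + (1/2)*(1/2)*6))**2 = (82 + (3 + 3/2)/(6 + 3/2))**2 = (82 + (9/2)/(15/2))**2 = (82 + (2/15)*(9/2))**2 = (82 + 3/5)**2 = (413/5)**2 = 170569/25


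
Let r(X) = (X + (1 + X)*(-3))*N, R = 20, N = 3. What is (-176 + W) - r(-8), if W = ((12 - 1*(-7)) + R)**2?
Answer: 1306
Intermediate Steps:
r(X) = -9 - 6*X (r(X) = (X + (1 + X)*(-3))*3 = (X + (-3 - 3*X))*3 = (-3 - 2*X)*3 = -9 - 6*X)
W = 1521 (W = ((12 - 1*(-7)) + 20)**2 = ((12 + 7) + 20)**2 = (19 + 20)**2 = 39**2 = 1521)
(-176 + W) - r(-8) = (-176 + 1521) - (-9 - 6*(-8)) = 1345 - (-9 + 48) = 1345 - 1*39 = 1345 - 39 = 1306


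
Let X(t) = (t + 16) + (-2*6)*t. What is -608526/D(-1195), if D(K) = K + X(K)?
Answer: -304263/5983 ≈ -50.855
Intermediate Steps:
X(t) = 16 - 11*t (X(t) = (16 + t) - 12*t = 16 - 11*t)
D(K) = 16 - 10*K (D(K) = K + (16 - 11*K) = 16 - 10*K)
-608526/D(-1195) = -608526/(16 - 10*(-1195)) = -608526/(16 + 11950) = -608526/11966 = -608526*1/11966 = -304263/5983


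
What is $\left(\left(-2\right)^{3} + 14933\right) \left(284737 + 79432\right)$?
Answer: $5435222325$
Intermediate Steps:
$\left(\left(-2\right)^{3} + 14933\right) \left(284737 + 79432\right) = \left(-8 + 14933\right) 364169 = 14925 \cdot 364169 = 5435222325$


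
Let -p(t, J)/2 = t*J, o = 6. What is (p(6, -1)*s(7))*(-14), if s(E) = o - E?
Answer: 168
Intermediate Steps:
p(t, J) = -2*J*t (p(t, J) = -2*t*J = -2*J*t)
s(E) = 6 - E
(p(6, -1)*s(7))*(-14) = ((-2*(-1)*6)*(6 - 1*7))*(-14) = (12*(6 - 7))*(-14) = (12*(-1))*(-14) = -12*(-14) = 168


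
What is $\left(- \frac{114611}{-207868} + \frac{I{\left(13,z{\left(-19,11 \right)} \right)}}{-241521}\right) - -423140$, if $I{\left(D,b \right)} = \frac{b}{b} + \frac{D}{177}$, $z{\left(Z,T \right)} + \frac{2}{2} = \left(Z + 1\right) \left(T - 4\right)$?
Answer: $\frac{3760109129932112507}{8886194239356} \approx 4.2314 \cdot 10^{5}$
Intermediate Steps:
$z{\left(Z,T \right)} = -1 + \left(1 + Z\right) \left(-4 + T\right)$ ($z{\left(Z,T \right)} = -1 + \left(Z + 1\right) \left(T - 4\right) = -1 + \left(1 + Z\right) \left(-4 + T\right)$)
$I{\left(D,b \right)} = 1 + \frac{D}{177}$ ($I{\left(D,b \right)} = 1 + D \frac{1}{177} = 1 + \frac{D}{177}$)
$\left(- \frac{114611}{-207868} + \frac{I{\left(13,z{\left(-19,11 \right)} \right)}}{-241521}\right) - -423140 = \left(- \frac{114611}{-207868} + \frac{1 + \frac{1}{177} \cdot 13}{-241521}\right) - -423140 = \left(\left(-114611\right) \left(- \frac{1}{207868}\right) + \left(1 + \frac{13}{177}\right) \left(- \frac{1}{241521}\right)\right) + 423140 = \left(\frac{114611}{207868} + \frac{190}{177} \left(- \frac{1}{241521}\right)\right) + 423140 = \left(\frac{114611}{207868} - \frac{190}{42749217}\right) + 423140 = \frac{4899491014667}{8886194239356} + 423140 = \frac{3760109129932112507}{8886194239356}$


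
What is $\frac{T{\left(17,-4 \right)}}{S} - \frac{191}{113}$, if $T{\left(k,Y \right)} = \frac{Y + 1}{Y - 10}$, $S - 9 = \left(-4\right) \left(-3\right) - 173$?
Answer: $- \frac{406787}{240464} \approx -1.6917$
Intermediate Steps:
$S = -152$ ($S = 9 - 161 = -152$)
$T{\left(k,Y \right)} = \frac{1 + Y}{-10 + Y}$
$\frac{T{\left(17,-4 \right)}}{S} - \frac{191}{113} = \frac{\frac{1}{-10 - 4} \left(1 - 4\right)}{-152} - \frac{191}{113} = \frac{1}{-14} \left(-3\right) \left(- \frac{1}{152}\right) - \frac{191}{113} = \left(- \frac{1}{14}\right) \left(-3\right) \left(- \frac{1}{152}\right) - \frac{191}{113} = \frac{3}{14} \left(- \frac{1}{152}\right) - \frac{191}{113} = - \frac{3}{2128} - \frac{191}{113} = - \frac{406787}{240464}$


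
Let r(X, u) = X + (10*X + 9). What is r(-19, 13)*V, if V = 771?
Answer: -154200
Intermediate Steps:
r(X, u) = 9 + 11*X (r(X, u) = X + (9 + 10*X) = 9 + 11*X)
r(-19, 13)*V = (9 + 11*(-19))*771 = (9 - 209)*771 = -200*771 = -154200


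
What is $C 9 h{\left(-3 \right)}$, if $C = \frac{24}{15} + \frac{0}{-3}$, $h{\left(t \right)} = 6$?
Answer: $\frac{432}{5} \approx 86.4$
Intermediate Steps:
$C = \frac{8}{5}$ ($C = 24 \cdot \frac{1}{15} + 0 \left(- \frac{1}{3}\right) = \frac{8}{5} + 0 = \frac{8}{5} \approx 1.6$)
$C 9 h{\left(-3 \right)} = \frac{8}{5} \cdot 9 \cdot 6 = \frac{72}{5} \cdot 6 = \frac{432}{5}$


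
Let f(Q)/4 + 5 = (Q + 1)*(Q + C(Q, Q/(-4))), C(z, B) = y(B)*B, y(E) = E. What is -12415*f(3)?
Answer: -459355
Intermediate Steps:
C(z, B) = B² (C(z, B) = B*B = B²)
f(Q) = -20 + 4*(1 + Q)*(Q + Q²/16) (f(Q) = -20 + 4*((Q + 1)*(Q + (Q/(-4))²)) = -20 + 4*((1 + Q)*(Q + (Q*(-¼))²)) = -20 + 4*((1 + Q)*(Q + (-Q/4)²)) = -20 + 4*((1 + Q)*(Q + Q²/16)) = -20 + 4*(1 + Q)*(Q + Q²/16))
-12415*f(3) = -12415*(-20 + 4*3 + (¼)*3³ + (17/4)*3²) = -12415*(-20 + 12 + (¼)*27 + (17/4)*9) = -12415*(-20 + 12 + 27/4 + 153/4) = -12415*37 = -459355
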